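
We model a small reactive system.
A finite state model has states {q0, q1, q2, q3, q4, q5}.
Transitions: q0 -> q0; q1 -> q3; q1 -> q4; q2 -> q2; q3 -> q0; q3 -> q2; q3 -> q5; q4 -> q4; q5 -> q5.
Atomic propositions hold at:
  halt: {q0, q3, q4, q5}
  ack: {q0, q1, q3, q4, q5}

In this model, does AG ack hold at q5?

AG ack: greatest fixpoint, start Z0 = {q0, q1, q3, q4, q5}, keep only states in Sat with every successor in Z. Z1 = {q0, q1, q4, q5}; Z2 = {q0, q4, q5}; fixed.
Sat(AG ack) = {q0, q4, q5}
q5 ∈ Sat(AG ack) = {q0, q4, q5}, so the formula holds at q5.

Yes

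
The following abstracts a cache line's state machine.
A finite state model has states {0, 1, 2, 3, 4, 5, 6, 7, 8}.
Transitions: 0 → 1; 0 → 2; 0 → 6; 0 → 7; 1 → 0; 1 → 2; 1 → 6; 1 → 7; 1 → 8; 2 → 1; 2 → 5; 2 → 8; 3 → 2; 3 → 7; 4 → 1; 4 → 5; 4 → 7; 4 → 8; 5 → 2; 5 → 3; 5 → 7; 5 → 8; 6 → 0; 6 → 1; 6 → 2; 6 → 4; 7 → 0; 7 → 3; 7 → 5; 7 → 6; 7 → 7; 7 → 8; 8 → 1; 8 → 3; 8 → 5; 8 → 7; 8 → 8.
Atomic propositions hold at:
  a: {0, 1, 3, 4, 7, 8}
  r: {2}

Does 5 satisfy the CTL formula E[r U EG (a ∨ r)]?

No

Sat(a ∨ r) = {0, 1, 2, 3, 4, 7, 8}
EG (a ∨ r): greatest fixpoint, start Z0 = {0, 1, 2, 3, 4, 7, 8}, keep only states in Sat with some successor in Z. Already a fixed point.
Sat(EG (a ∨ r)) = {0, 1, 2, 3, 4, 7, 8}
E[r U EG (a ∨ r)]: least fixpoint, start Z0 = Sat(EG (a ∨ r)) = {0, 1, 2, 3, 4, 7, 8}, add states in Sat(r) with some successor in Z. Already a fixed point.
Sat(E[r U EG (a ∨ r)]) = {0, 1, 2, 3, 4, 7, 8}
5 ∉ Sat(E[r U EG (a ∨ r)]) = {0, 1, 2, 3, 4, 7, 8}, so the formula does not hold at 5.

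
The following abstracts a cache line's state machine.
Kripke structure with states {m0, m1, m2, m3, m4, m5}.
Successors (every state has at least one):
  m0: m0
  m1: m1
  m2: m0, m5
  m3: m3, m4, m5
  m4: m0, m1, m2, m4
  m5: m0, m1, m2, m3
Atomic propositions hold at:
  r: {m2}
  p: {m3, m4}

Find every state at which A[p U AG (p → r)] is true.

Sat(p → r) = {m0, m1, m2, m5}
AG (p → r): greatest fixpoint, start Z0 = {m0, m1, m2, m5}, keep only states in Sat with every successor in Z. Z1 = {m0, m1, m2}; Z2 = {m0, m1}; fixed.
Sat(AG (p → r)) = {m0, m1}
A[p U AG (p → r)]: least fixpoint, start Z0 = Sat(AG (p → r)) = {m0, m1}, add states in Sat(p) with every successor in Z. Already a fixed point.
Sat(A[p U AG (p → r)]) = {m0, m1}

{m0, m1}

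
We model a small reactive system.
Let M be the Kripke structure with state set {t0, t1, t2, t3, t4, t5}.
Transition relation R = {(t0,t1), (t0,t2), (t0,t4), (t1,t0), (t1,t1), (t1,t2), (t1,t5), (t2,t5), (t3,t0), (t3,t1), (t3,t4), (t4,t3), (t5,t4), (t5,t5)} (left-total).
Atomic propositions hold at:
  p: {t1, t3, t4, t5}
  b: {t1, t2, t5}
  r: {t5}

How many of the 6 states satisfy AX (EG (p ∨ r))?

3

Sat(p ∨ r) = {t1, t3, t4, t5}
EG (p ∨ r): greatest fixpoint, start Z0 = {t1, t3, t4, t5}, keep only states in Sat with some successor in Z. Already a fixed point.
Sat(EG (p ∨ r)) = {t1, t3, t4, t5}
Sat(AX (EG (p ∨ r))) = {s : every successor in {t1, t3, t4, t5}} = {t2, t4, t5}
|Sat(AX (EG (p ∨ r)))| = |{t2, t4, t5}| = 3.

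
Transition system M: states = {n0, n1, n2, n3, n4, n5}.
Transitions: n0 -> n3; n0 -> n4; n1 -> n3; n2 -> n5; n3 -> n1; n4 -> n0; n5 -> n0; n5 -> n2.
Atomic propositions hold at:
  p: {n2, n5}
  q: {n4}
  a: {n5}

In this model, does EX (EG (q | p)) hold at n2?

Yes

Sat(q | p) = {n2, n4, n5}
EG (q | p): greatest fixpoint, start Z0 = {n2, n4, n5}, keep only states in Sat with some successor in Z. Z1 = {n2, n5}; fixed.
Sat(EG (q | p)) = {n2, n5}
Sat(EX (EG (q | p))) = {s : some successor in {n2, n5}} = {n2, n5}
n2 ∈ Sat(EX (EG (q | p))) = {n2, n5}, so the formula holds at n2.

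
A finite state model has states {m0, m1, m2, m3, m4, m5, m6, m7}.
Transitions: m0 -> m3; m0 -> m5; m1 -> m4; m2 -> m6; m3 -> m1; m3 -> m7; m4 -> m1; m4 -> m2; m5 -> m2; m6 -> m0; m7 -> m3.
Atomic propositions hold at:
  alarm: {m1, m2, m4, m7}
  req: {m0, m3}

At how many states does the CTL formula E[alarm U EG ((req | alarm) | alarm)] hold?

Sat(req | alarm) = {m0, m1, m2, m3, m4, m7}
Sat((req | alarm) | alarm) = {m0, m1, m2, m3, m4, m7}
EG ((req | alarm) | alarm): greatest fixpoint, start Z0 = {m0, m1, m2, m3, m4, m7}, keep only states in Sat with some successor in Z. Z1 = {m0, m1, m3, m4, m7}; fixed.
Sat(EG ((req | alarm) | alarm)) = {m0, m1, m3, m4, m7}
E[alarm U EG ((req | alarm) | alarm)]: least fixpoint, start Z0 = Sat(EG ((req | alarm) | alarm)) = {m0, m1, m3, m4, m7}, add states in Sat(alarm) with some successor in Z. Already a fixed point.
Sat(E[alarm U EG ((req | alarm) | alarm)]) = {m0, m1, m3, m4, m7}
|Sat(E[alarm U EG ((req | alarm) | alarm)])| = |{m0, m1, m3, m4, m7}| = 5.

5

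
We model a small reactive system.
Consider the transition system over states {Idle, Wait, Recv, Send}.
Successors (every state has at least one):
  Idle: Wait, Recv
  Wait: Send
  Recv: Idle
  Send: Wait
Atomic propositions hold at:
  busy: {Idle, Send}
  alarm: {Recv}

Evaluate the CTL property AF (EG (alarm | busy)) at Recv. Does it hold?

Sat(alarm | busy) = {Idle, Recv, Send}
EG (alarm | busy): greatest fixpoint, start Z0 = {Idle, Recv, Send}, keep only states in Sat with some successor in Z. Z1 = {Idle, Recv}; fixed.
Sat(EG (alarm | busy)) = {Idle, Recv}
AF (EG (alarm | busy)): least fixpoint, start Z0 = {Idle, Recv}, add states with every successor in Z. Already a fixed point.
Sat(AF (EG (alarm | busy))) = {Idle, Recv}
Recv ∈ Sat(AF (EG (alarm | busy))) = {Idle, Recv}, so the formula holds at Recv.

Yes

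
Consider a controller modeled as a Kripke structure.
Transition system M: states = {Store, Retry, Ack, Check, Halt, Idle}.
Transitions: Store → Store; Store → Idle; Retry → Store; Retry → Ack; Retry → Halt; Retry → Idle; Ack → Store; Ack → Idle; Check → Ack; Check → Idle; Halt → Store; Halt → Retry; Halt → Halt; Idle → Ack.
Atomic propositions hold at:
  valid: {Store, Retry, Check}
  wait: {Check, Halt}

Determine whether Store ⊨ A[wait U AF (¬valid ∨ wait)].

Sat(¬valid) = {Ack, Halt, Idle}
Sat(¬valid ∨ wait) = {Ack, Check, Halt, Idle}
AF (¬valid ∨ wait): least fixpoint, start Z0 = {Ack, Check, Halt, Idle}, add states with every successor in Z. Already a fixed point.
Sat(AF (¬valid ∨ wait)) = {Ack, Check, Halt, Idle}
A[wait U AF (¬valid ∨ wait)]: least fixpoint, start Z0 = Sat(AF (¬valid ∨ wait)) = {Ack, Check, Halt, Idle}, add states in Sat(wait) with every successor in Z. Already a fixed point.
Sat(A[wait U AF (¬valid ∨ wait)]) = {Ack, Check, Halt, Idle}
Store ∉ Sat(A[wait U AF (¬valid ∨ wait)]) = {Ack, Check, Halt, Idle}, so the formula does not hold at Store.

No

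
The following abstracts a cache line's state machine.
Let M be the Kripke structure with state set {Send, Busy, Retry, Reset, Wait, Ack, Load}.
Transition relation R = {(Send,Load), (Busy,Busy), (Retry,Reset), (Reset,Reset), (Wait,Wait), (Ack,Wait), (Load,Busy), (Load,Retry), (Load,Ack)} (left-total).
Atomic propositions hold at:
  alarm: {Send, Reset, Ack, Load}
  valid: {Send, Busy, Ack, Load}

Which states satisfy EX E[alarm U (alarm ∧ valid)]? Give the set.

Sat(alarm ∧ valid) = {Send, Ack, Load}
E[alarm U (alarm ∧ valid)]: least fixpoint, start Z0 = Sat((alarm ∧ valid)) = {Send, Ack, Load}, add states in Sat(alarm) with some successor in Z. Already a fixed point.
Sat(E[alarm U (alarm ∧ valid)]) = {Send, Ack, Load}
Sat(EX E[alarm U (alarm ∧ valid)]) = {s : some successor in {Send, Ack, Load}} = {Send, Load}

{Send, Load}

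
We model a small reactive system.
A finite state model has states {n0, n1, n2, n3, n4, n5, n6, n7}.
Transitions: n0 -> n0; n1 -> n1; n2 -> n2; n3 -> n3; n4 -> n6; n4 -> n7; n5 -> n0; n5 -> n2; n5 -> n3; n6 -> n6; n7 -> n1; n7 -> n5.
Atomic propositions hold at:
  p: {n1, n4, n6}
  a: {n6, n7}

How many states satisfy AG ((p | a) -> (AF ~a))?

Sat(p | a) = {n1, n4, n6, n7}
Sat(~a) = {n0, n1, n2, n3, n4, n5}
AF ~a: least fixpoint, start Z0 = {n0, n1, n2, n3, n4, n5}, add states with every successor in Z. Z1 = {n0, n1, n2, n3, n4, n5, n7}; fixed.
Sat(AF ~a) = {n0, n1, n2, n3, n4, n5, n7}
Sat((p | a) -> (AF ~a)) = {n0, n1, n2, n3, n4, n5, n7}
AG ((p | a) -> (AF ~a)): greatest fixpoint, start Z0 = {n0, n1, n2, n3, n4, n5, n7}, keep only states in Sat with every successor in Z. Z1 = {n0, n1, n2, n3, n5, n7}; fixed.
Sat(AG ((p | a) -> (AF ~a))) = {n0, n1, n2, n3, n5, n7}
|Sat(AG ((p | a) -> (AF ~a)))| = |{n0, n1, n2, n3, n5, n7}| = 6.

6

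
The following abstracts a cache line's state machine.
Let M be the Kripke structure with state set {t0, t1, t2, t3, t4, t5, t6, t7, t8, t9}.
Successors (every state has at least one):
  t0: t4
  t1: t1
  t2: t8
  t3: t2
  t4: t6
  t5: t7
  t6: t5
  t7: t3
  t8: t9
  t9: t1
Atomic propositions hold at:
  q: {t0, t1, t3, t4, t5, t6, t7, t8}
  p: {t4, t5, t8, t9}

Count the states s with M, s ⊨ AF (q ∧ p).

Sat(q ∧ p) = {t4, t5, t8}
AF (q ∧ p): least fixpoint, start Z0 = {t4, t5, t8}, add states with every successor in Z. Z1 = {t0, t2, t4, t5, t6, t8}; Z2 = {t0, t2, t3, t4, t5, t6, t8}; Z3 = {t0, t2, t3, t4, t5, t6, t7, t8}; fixed.
Sat(AF (q ∧ p)) = {t0, t2, t3, t4, t5, t6, t7, t8}
|Sat(AF (q ∧ p))| = |{t0, t2, t3, t4, t5, t6, t7, t8}| = 8.

8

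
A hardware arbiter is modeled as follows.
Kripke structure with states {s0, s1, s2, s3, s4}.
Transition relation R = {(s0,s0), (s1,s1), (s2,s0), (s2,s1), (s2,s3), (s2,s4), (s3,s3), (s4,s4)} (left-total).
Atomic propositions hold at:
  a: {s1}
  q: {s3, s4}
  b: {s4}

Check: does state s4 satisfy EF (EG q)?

Yes

EG q: greatest fixpoint, start Z0 = {s3, s4}, keep only states in Sat with some successor in Z. Already a fixed point.
Sat(EG q) = {s3, s4}
EF (EG q): least fixpoint, start Z0 = {s3, s4}, add states with some successor in Z. Z1 = {s2, s3, s4}; fixed.
Sat(EF (EG q)) = {s2, s3, s4}
s4 ∈ Sat(EF (EG q)) = {s2, s3, s4}, so the formula holds at s4.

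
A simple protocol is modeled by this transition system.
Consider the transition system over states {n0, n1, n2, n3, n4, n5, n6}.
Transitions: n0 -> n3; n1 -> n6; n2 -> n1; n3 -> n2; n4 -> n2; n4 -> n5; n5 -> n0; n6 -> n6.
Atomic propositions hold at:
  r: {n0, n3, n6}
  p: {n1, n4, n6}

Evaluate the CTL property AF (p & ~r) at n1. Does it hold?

Sat(~r) = {n1, n2, n4, n5}
Sat(p & ~r) = {n1, n4}
AF (p & ~r): least fixpoint, start Z0 = {n1, n4}, add states with every successor in Z. Z1 = {n1, n2, n4}; Z2 = {n1, n2, n3, n4}; Z3 = {n0, n1, n2, n3, n4}; Z4 = {n0, n1, n2, n3, n4, n5}; fixed.
Sat(AF (p & ~r)) = {n0, n1, n2, n3, n4, n5}
n1 ∈ Sat(AF (p & ~r)) = {n0, n1, n2, n3, n4, n5}, so the formula holds at n1.

Yes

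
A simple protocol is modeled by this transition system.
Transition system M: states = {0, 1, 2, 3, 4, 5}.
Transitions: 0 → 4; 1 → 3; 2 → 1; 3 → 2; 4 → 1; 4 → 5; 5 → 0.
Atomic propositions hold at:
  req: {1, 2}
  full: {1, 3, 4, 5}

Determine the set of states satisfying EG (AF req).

{1, 2, 3}

AF req: least fixpoint, start Z0 = {1, 2}, add states with every successor in Z. Z1 = {1, 2, 3}; fixed.
Sat(AF req) = {1, 2, 3}
EG (AF req): greatest fixpoint, start Z0 = {1, 2, 3}, keep only states in Sat with some successor in Z. Already a fixed point.
Sat(EG (AF req)) = {1, 2, 3}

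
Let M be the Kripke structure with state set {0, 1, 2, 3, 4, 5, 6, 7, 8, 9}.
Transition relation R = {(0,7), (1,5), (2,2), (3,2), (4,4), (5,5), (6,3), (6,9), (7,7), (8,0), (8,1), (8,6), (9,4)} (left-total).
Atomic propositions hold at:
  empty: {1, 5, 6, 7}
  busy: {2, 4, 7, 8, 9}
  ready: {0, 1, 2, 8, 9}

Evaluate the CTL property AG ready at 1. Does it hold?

No

AG ready: greatest fixpoint, start Z0 = {0, 1, 2, 8, 9}, keep only states in Sat with every successor in Z. Z1 = {2}; fixed.
Sat(AG ready) = {2}
1 ∉ Sat(AG ready) = {2}, so the formula does not hold at 1.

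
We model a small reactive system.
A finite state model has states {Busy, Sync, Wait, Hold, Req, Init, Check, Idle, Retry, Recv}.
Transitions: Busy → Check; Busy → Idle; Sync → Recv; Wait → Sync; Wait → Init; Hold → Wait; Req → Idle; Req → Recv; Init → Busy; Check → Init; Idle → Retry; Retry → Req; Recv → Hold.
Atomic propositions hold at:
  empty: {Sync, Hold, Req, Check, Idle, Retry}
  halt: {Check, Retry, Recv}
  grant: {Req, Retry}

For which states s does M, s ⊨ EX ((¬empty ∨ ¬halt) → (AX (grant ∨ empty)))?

Sat(¬empty) = {Busy, Wait, Init, Recv}
Sat(¬halt) = {Busy, Sync, Wait, Hold, Req, Init, Idle}
Sat(¬empty ∨ ¬halt) = {Busy, Sync, Wait, Hold, Req, Init, Idle, Recv}
Sat(grant ∨ empty) = {Sync, Hold, Req, Check, Idle, Retry}
Sat(AX (grant ∨ empty)) = {s : every successor in {Sync, Hold, Req, Check, Idle, Retry}} = {Busy, Idle, Retry, Recv}
Sat((¬empty ∨ ¬halt) → (AX (grant ∨ empty))) = {Busy, Check, Idle, Retry, Recv}
Sat(EX ((¬empty ∨ ¬halt) → (AX (grant ∨ empty)))) = {s : some successor in {Busy, Check, Idle, Retry, Recv}} = {Busy, Sync, Req, Init, Idle}

{Busy, Sync, Req, Init, Idle}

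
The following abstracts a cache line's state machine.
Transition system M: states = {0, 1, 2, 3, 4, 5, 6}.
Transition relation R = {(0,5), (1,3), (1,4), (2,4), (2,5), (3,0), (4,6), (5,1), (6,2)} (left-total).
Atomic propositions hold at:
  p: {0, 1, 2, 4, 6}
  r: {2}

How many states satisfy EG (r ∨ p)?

4

Sat(r ∨ p) = {0, 1, 2, 4, 6}
EG (r ∨ p): greatest fixpoint, start Z0 = {0, 1, 2, 4, 6}, keep only states in Sat with some successor in Z. Z1 = {1, 2, 4, 6}; fixed.
Sat(EG (r ∨ p)) = {1, 2, 4, 6}
|Sat(EG (r ∨ p))| = |{1, 2, 4, 6}| = 4.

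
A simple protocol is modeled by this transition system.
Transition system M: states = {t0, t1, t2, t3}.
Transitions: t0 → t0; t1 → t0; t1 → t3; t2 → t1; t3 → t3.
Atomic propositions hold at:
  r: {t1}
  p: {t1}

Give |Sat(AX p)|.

1

Sat(AX p) = {s : every successor in {t1}} = {t2}
|Sat(AX p)| = |{t2}| = 1.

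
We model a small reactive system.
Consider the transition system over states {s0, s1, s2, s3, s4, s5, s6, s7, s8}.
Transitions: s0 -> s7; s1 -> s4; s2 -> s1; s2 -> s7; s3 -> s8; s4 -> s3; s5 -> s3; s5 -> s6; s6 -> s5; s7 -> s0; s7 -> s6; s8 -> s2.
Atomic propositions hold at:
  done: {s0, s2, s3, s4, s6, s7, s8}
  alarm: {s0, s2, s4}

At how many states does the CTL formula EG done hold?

6

EG done: greatest fixpoint, start Z0 = {s0, s2, s3, s4, s6, s7, s8}, keep only states in Sat with some successor in Z. Z1 = {s0, s2, s3, s4, s7, s8}; fixed.
Sat(EG done) = {s0, s2, s3, s4, s7, s8}
|Sat(EG done)| = |{s0, s2, s3, s4, s7, s8}| = 6.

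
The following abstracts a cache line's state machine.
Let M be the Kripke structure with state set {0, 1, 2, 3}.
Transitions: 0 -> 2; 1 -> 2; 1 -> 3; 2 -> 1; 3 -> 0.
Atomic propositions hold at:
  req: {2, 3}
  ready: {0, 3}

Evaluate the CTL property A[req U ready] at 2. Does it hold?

No

A[req U ready]: least fixpoint, start Z0 = Sat(ready) = {0, 3}, add states in Sat(req) with every successor in Z. Already a fixed point.
Sat(A[req U ready]) = {0, 3}
2 ∉ Sat(A[req U ready]) = {0, 3}, so the formula does not hold at 2.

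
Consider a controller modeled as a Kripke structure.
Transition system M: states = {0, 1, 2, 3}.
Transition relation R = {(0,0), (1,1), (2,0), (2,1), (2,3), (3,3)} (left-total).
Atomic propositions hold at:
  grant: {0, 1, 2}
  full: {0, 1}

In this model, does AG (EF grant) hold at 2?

No

EF grant: least fixpoint, start Z0 = {0, 1, 2}, add states with some successor in Z. Already a fixed point.
Sat(EF grant) = {0, 1, 2}
AG (EF grant): greatest fixpoint, start Z0 = {0, 1, 2}, keep only states in Sat with every successor in Z. Z1 = {0, 1}; fixed.
Sat(AG (EF grant)) = {0, 1}
2 ∉ Sat(AG (EF grant)) = {0, 1}, so the formula does not hold at 2.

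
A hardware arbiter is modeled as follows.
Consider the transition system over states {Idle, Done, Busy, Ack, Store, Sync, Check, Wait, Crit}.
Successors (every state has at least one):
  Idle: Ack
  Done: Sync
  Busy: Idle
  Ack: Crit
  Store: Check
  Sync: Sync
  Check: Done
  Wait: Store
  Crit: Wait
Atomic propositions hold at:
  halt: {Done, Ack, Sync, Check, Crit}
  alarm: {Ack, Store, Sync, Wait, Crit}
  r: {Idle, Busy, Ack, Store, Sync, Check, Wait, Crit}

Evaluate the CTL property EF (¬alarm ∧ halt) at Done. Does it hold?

Sat(¬alarm) = {Idle, Done, Busy, Check}
Sat(¬alarm ∧ halt) = {Done, Check}
EF (¬alarm ∧ halt): least fixpoint, start Z0 = {Done, Check}, add states with some successor in Z. Z1 = {Done, Store, Check}; Z2 = {Done, Store, Check, Wait}; Z3 = {Done, Store, Check, Wait, Crit}; Z4 = {Done, Ack, Store, Check, Wait, Crit}; Z5 = {Idle, Done, Ack, Store, Check, Wait, Crit}; Z6 = {Idle, Done, Busy, Ack, Store, Check, Wait, Crit}; fixed.
Sat(EF (¬alarm ∧ halt)) = {Idle, Done, Busy, Ack, Store, Check, Wait, Crit}
Done ∈ Sat(EF (¬alarm ∧ halt)) = {Idle, Done, Busy, Ack, Store, Check, Wait, Crit}, so the formula holds at Done.

Yes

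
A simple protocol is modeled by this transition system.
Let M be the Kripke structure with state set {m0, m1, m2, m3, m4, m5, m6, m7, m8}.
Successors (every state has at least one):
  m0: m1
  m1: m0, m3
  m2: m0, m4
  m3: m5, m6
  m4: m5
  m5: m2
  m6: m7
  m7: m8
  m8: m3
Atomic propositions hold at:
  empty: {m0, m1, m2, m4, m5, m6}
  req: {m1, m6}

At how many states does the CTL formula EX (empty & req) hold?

2

Sat(empty & req) = {m1, m6}
Sat(EX (empty & req)) = {s : some successor in {m1, m6}} = {m0, m3}
|Sat(EX (empty & req))| = |{m0, m3}| = 2.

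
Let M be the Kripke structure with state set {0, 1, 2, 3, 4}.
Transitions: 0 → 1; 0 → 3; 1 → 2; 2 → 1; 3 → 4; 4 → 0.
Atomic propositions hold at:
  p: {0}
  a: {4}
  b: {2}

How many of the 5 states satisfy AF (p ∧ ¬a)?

3

Sat(¬a) = {0, 1, 2, 3}
Sat(p ∧ ¬a) = {0}
AF (p ∧ ¬a): least fixpoint, start Z0 = {0}, add states with every successor in Z. Z1 = {0, 4}; Z2 = {0, 3, 4}; fixed.
Sat(AF (p ∧ ¬a)) = {0, 3, 4}
|Sat(AF (p ∧ ¬a))| = |{0, 3, 4}| = 3.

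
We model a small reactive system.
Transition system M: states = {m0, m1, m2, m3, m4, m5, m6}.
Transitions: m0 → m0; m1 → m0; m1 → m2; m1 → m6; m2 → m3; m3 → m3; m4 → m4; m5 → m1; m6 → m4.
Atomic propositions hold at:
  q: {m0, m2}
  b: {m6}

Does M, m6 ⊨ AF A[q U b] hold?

Yes

A[q U b]: least fixpoint, start Z0 = Sat(b) = {m6}, add states in Sat(q) with every successor in Z. Already a fixed point.
Sat(A[q U b]) = {m6}
AF A[q U b]: least fixpoint, start Z0 = {m6}, add states with every successor in Z. Already a fixed point.
Sat(AF A[q U b]) = {m6}
m6 ∈ Sat(AF A[q U b]) = {m6}, so the formula holds at m6.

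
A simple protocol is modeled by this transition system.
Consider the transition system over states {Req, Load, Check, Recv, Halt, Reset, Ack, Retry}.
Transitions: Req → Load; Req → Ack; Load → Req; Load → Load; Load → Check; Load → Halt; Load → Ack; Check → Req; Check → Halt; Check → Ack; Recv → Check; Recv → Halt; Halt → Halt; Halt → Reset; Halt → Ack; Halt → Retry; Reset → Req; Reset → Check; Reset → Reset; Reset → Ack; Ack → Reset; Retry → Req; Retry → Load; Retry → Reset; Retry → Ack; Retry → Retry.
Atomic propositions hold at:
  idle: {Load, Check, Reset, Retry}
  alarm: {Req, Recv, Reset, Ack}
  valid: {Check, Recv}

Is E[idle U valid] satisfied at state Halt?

No

E[idle U valid]: least fixpoint, start Z0 = Sat(valid) = {Check, Recv}, add states in Sat(idle) with some successor in Z. Z1 = {Load, Check, Recv, Reset}; Z2 = {Load, Check, Recv, Reset, Retry}; fixed.
Sat(E[idle U valid]) = {Load, Check, Recv, Reset, Retry}
Halt ∉ Sat(E[idle U valid]) = {Load, Check, Recv, Reset, Retry}, so the formula does not hold at Halt.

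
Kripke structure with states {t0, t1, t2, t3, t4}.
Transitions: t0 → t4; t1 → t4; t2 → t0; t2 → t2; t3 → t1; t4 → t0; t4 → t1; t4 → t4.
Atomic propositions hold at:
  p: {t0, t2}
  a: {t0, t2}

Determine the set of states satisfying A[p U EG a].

EG a: greatest fixpoint, start Z0 = {t0, t2}, keep only states in Sat with some successor in Z. Z1 = {t2}; fixed.
Sat(EG a) = {t2}
A[p U EG a]: least fixpoint, start Z0 = Sat(EG a) = {t2}, add states in Sat(p) with every successor in Z. Already a fixed point.
Sat(A[p U EG a]) = {t2}

{t2}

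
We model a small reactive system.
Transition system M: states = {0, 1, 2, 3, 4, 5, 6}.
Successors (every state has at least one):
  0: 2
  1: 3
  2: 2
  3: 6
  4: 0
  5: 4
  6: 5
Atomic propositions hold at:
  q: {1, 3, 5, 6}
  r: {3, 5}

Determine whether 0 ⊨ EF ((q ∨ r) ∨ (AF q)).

No

Sat(q ∨ r) = {1, 3, 5, 6}
AF q: least fixpoint, start Z0 = {1, 3, 5, 6}, add states with every successor in Z. Already a fixed point.
Sat(AF q) = {1, 3, 5, 6}
Sat((q ∨ r) ∨ (AF q)) = {1, 3, 5, 6}
EF ((q ∨ r) ∨ (AF q)): least fixpoint, start Z0 = {1, 3, 5, 6}, add states with some successor in Z. Already a fixed point.
Sat(EF ((q ∨ r) ∨ (AF q))) = {1, 3, 5, 6}
0 ∉ Sat(EF ((q ∨ r) ∨ (AF q))) = {1, 3, 5, 6}, so the formula does not hold at 0.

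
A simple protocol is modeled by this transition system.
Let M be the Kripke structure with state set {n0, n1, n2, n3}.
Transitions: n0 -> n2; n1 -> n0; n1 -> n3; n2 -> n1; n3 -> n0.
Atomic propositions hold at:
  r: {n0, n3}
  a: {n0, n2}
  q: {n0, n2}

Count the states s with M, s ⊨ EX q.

Sat(EX q) = {s : some successor in {n0, n2}} = {n0, n1, n3}
|Sat(EX q)| = |{n0, n1, n3}| = 3.

3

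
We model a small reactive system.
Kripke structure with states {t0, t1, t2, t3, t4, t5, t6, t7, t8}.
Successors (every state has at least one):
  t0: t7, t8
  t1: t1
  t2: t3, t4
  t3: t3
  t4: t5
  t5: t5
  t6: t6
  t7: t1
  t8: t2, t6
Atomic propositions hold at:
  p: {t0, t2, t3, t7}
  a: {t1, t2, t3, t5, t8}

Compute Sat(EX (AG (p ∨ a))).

Sat(p ∨ a) = {t0, t1, t2, t3, t5, t7, t8}
AG (p ∨ a): greatest fixpoint, start Z0 = {t0, t1, t2, t3, t5, t7, t8}, keep only states in Sat with every successor in Z. Z1 = {t0, t1, t3, t5, t7}; Z2 = {t1, t3, t5, t7}; fixed.
Sat(AG (p ∨ a)) = {t1, t3, t5, t7}
Sat(EX (AG (p ∨ a))) = {s : some successor in {t1, t3, t5, t7}} = {t0, t1, t2, t3, t4, t5, t7}

{t0, t1, t2, t3, t4, t5, t7}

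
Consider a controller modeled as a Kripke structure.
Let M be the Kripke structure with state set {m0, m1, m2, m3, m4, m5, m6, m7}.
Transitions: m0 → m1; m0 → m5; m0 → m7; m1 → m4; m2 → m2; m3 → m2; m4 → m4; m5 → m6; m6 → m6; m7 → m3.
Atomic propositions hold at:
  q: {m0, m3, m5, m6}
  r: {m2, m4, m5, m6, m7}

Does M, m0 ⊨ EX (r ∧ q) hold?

Sat(r ∧ q) = {m5, m6}
Sat(EX (r ∧ q)) = {s : some successor in {m5, m6}} = {m0, m5, m6}
m0 ∈ Sat(EX (r ∧ q)) = {m0, m5, m6}, so the formula holds at m0.

Yes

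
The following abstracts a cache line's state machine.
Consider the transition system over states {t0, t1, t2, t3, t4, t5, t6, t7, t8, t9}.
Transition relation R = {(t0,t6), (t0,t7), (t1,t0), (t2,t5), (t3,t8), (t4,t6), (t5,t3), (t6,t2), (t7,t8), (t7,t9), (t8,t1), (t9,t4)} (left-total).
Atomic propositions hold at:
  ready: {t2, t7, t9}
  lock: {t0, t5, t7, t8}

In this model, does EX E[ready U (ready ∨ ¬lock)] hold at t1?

No

Sat(¬lock) = {t1, t2, t3, t4, t6, t9}
Sat(ready ∨ ¬lock) = {t1, t2, t3, t4, t6, t7, t9}
E[ready U (ready ∨ ¬lock)]: least fixpoint, start Z0 = Sat((ready ∨ ¬lock)) = {t1, t2, t3, t4, t6, t7, t9}, add states in Sat(ready) with some successor in Z. Already a fixed point.
Sat(E[ready U (ready ∨ ¬lock)]) = {t1, t2, t3, t4, t6, t7, t9}
Sat(EX E[ready U (ready ∨ ¬lock)]) = {s : some successor in {t1, t2, t3, t4, t6, t7, t9}} = {t0, t4, t5, t6, t7, t8, t9}
t1 ∉ Sat(EX E[ready U (ready ∨ ¬lock)]) = {t0, t4, t5, t6, t7, t8, t9}, so the formula does not hold at t1.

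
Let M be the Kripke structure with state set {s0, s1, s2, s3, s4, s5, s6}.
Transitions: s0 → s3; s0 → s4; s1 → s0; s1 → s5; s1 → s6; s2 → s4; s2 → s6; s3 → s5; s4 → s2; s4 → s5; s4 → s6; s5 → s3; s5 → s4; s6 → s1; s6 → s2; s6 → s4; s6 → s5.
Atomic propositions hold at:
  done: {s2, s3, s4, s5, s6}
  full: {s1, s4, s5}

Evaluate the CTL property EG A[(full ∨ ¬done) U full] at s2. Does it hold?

No

Sat(¬done) = {s0, s1}
Sat(full ∨ ¬done) = {s0, s1, s4, s5}
A[(full ∨ ¬done) U full]: least fixpoint, start Z0 = Sat(full) = {s1, s4, s5}, add states in Sat(full ∨ ¬done) with every successor in Z. Already a fixed point.
Sat(A[(full ∨ ¬done) U full]) = {s1, s4, s5}
EG A[(full ∨ ¬done) U full]: greatest fixpoint, start Z0 = {s1, s4, s5}, keep only states in Sat with some successor in Z. Already a fixed point.
Sat(EG A[(full ∨ ¬done) U full]) = {s1, s4, s5}
s2 ∉ Sat(EG A[(full ∨ ¬done) U full]) = {s1, s4, s5}, so the formula does not hold at s2.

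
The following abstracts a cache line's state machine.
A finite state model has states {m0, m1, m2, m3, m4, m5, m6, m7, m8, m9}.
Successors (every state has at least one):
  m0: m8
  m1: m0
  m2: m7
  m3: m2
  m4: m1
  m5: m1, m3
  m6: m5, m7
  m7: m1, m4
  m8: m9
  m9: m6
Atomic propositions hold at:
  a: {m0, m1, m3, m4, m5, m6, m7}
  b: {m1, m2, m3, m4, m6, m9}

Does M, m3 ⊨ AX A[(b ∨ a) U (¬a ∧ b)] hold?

Yes

Sat(b ∨ a) = {m0, m1, m2, m3, m4, m5, m6, m7, m9}
Sat(¬a) = {m2, m8, m9}
Sat(¬a ∧ b) = {m2, m9}
A[(b ∨ a) U (¬a ∧ b)]: least fixpoint, start Z0 = Sat((¬a ∧ b)) = {m2, m9}, add states in Sat(b ∨ a) with every successor in Z. Z1 = {m2, m3, m9}; fixed.
Sat(A[(b ∨ a) U (¬a ∧ b)]) = {m2, m3, m9}
Sat(AX A[(b ∨ a) U (¬a ∧ b)]) = {s : every successor in {m2, m3, m9}} = {m3, m8}
m3 ∈ Sat(AX A[(b ∨ a) U (¬a ∧ b)]) = {m3, m8}, so the formula holds at m3.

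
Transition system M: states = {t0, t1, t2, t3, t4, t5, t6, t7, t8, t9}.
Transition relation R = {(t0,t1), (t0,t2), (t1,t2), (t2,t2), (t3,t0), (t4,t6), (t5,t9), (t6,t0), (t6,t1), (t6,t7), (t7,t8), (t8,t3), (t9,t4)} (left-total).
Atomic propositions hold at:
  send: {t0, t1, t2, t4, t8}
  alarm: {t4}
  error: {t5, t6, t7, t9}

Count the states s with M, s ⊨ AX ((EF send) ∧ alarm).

1

EF send: least fixpoint, start Z0 = {t0, t1, t2, t4, t8}, add states with some successor in Z. Z1 = {t0, t1, t2, t3, t4, t6, t7, t8, t9}; Z2 = {t0, t1, t2, t3, t4, t5, t6, t7, t8, t9}; fixed.
Sat(EF send) = {t0, t1, t2, t3, t4, t5, t6, t7, t8, t9}
Sat((EF send) ∧ alarm) = {t4}
Sat(AX ((EF send) ∧ alarm)) = {s : every successor in {t4}} = {t9}
|Sat(AX ((EF send) ∧ alarm))| = |{t9}| = 1.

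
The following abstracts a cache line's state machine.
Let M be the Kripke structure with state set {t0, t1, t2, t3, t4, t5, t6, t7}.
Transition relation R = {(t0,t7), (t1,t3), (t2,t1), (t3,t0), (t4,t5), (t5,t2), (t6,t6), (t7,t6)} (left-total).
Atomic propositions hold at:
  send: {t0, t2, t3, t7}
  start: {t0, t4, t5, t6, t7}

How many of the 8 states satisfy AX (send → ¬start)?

Sat(¬start) = {t1, t2, t3}
Sat(send → ¬start) = {t1, t2, t3, t4, t5, t6}
Sat(AX (send → ¬start)) = {s : every successor in {t1, t2, t3, t4, t5, t6}} = {t1, t2, t4, t5, t6, t7}
|Sat(AX (send → ¬start))| = |{t1, t2, t4, t5, t6, t7}| = 6.

6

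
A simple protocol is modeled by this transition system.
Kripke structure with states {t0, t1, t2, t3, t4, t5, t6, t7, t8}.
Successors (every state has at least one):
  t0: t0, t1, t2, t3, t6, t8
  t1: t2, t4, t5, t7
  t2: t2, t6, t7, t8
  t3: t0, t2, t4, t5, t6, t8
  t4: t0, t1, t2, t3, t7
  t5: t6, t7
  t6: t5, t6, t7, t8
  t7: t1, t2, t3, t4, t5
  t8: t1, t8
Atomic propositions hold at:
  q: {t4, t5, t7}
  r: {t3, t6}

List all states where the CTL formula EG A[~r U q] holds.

{t4, t5, t7}

Sat(~r) = {t0, t1, t2, t4, t5, t7, t8}
A[~r U q]: least fixpoint, start Z0 = Sat(q) = {t4, t5, t7}, add states in Sat(~r) with every successor in Z. Already a fixed point.
Sat(A[~r U q]) = {t4, t5, t7}
EG A[~r U q]: greatest fixpoint, start Z0 = {t4, t5, t7}, keep only states in Sat with some successor in Z. Already a fixed point.
Sat(EG A[~r U q]) = {t4, t5, t7}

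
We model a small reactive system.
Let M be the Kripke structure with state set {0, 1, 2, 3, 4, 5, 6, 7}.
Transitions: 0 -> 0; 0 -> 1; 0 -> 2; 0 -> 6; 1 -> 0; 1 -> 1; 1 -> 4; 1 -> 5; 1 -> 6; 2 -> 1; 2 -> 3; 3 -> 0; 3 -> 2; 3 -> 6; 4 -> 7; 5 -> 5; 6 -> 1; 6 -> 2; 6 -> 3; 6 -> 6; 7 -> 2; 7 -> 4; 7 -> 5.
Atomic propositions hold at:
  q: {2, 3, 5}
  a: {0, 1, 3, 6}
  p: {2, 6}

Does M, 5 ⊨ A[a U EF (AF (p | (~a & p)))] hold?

No

Sat(~a) = {2, 4, 5, 7}
Sat(~a & p) = {2}
Sat(p | (~a & p)) = {2, 6}
AF (p | (~a & p)): least fixpoint, start Z0 = {2, 6}, add states with every successor in Z. Already a fixed point.
Sat(AF (p | (~a & p))) = {2, 6}
EF (AF (p | (~a & p))): least fixpoint, start Z0 = {2, 6}, add states with some successor in Z. Z1 = {0, 1, 2, 3, 6, 7}; Z2 = {0, 1, 2, 3, 4, 6, 7}; fixed.
Sat(EF (AF (p | (~a & p)))) = {0, 1, 2, 3, 4, 6, 7}
A[a U EF (AF (p | (~a & p)))]: least fixpoint, start Z0 = Sat(EF (AF (p | (~a & p)))) = {0, 1, 2, 3, 4, 6, 7}, add states in Sat(a) with every successor in Z. Already a fixed point.
Sat(A[a U EF (AF (p | (~a & p)))]) = {0, 1, 2, 3, 4, 6, 7}
5 ∉ Sat(A[a U EF (AF (p | (~a & p)))]) = {0, 1, 2, 3, 4, 6, 7}, so the formula does not hold at 5.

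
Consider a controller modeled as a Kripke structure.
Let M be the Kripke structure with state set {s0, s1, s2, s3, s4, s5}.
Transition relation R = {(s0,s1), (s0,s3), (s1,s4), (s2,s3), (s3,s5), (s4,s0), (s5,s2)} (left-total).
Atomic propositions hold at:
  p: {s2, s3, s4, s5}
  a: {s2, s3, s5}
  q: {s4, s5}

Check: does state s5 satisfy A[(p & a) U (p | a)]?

Sat(p & a) = {s2, s3, s5}
Sat(p | a) = {s2, s3, s4, s5}
A[(p & a) U (p | a)]: least fixpoint, start Z0 = Sat((p | a)) = {s2, s3, s4, s5}, add states in Sat(p & a) with every successor in Z. Already a fixed point.
Sat(A[(p & a) U (p | a)]) = {s2, s3, s4, s5}
s5 ∈ Sat(A[(p & a) U (p | a)]) = {s2, s3, s4, s5}, so the formula holds at s5.

Yes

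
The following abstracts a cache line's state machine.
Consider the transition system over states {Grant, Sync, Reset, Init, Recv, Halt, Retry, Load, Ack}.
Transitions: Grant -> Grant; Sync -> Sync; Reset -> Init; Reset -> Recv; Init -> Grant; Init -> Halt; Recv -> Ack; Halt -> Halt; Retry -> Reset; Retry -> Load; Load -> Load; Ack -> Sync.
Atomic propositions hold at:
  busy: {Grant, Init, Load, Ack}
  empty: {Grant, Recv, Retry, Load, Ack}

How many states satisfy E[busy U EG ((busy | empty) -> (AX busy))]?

Sat(busy | empty) = {Grant, Init, Recv, Retry, Load, Ack}
Sat(AX busy) = {s : every successor in {Grant, Init, Load, Ack}} = {Grant, Recv, Load}
Sat((busy | empty) -> (AX busy)) = {Grant, Sync, Reset, Recv, Halt, Load}
EG ((busy | empty) -> (AX busy)): greatest fixpoint, start Z0 = {Grant, Sync, Reset, Recv, Halt, Load}, keep only states in Sat with some successor in Z. Z1 = {Grant, Sync, Reset, Halt, Load}; Z2 = {Grant, Sync, Halt, Load}; fixed.
Sat(EG ((busy | empty) -> (AX busy))) = {Grant, Sync, Halt, Load}
E[busy U EG ((busy | empty) -> (AX busy))]: least fixpoint, start Z0 = Sat(EG ((busy | empty) -> (AX busy))) = {Grant, Sync, Halt, Load}, add states in Sat(busy) with some successor in Z. Z1 = {Grant, Sync, Init, Halt, Load, Ack}; fixed.
Sat(E[busy U EG ((busy | empty) -> (AX busy))]) = {Grant, Sync, Init, Halt, Load, Ack}
|Sat(E[busy U EG ((busy | empty) -> (AX busy))])| = |{Grant, Sync, Init, Halt, Load, Ack}| = 6.

6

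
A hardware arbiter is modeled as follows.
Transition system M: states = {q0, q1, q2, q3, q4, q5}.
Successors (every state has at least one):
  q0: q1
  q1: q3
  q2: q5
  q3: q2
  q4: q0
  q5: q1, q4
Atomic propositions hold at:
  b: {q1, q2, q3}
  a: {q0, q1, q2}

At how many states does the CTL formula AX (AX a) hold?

Sat(AX a) = {s : every successor in {q0, q1, q2}} = {q0, q3, q4}
Sat(AX (AX a)) = {s : every successor in {q0, q3, q4}} = {q1, q4}
|Sat(AX (AX a))| = |{q1, q4}| = 2.

2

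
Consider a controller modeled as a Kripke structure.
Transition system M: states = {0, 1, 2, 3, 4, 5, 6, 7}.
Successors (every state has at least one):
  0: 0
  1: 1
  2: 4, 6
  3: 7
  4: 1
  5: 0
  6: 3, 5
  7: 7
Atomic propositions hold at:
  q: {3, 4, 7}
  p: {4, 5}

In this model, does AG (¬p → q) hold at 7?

Yes

Sat(¬p) = {0, 1, 2, 3, 6, 7}
Sat(¬p → q) = {3, 4, 5, 7}
AG (¬p → q): greatest fixpoint, start Z0 = {3, 4, 5, 7}, keep only states in Sat with every successor in Z. Z1 = {3, 7}; fixed.
Sat(AG (¬p → q)) = {3, 7}
7 ∈ Sat(AG (¬p → q)) = {3, 7}, so the formula holds at 7.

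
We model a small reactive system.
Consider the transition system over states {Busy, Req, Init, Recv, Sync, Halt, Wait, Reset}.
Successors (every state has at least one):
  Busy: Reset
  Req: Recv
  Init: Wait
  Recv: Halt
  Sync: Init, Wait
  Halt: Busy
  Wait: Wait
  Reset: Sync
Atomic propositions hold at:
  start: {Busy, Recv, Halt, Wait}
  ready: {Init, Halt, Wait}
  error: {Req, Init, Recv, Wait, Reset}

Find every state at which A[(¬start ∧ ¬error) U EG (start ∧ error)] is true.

Sat(¬start) = {Req, Init, Sync, Reset}
Sat(¬error) = {Busy, Sync, Halt}
Sat(¬start ∧ ¬error) = {Sync}
Sat(start ∧ error) = {Recv, Wait}
EG (start ∧ error): greatest fixpoint, start Z0 = {Recv, Wait}, keep only states in Sat with some successor in Z. Z1 = {Wait}; fixed.
Sat(EG (start ∧ error)) = {Wait}
A[(¬start ∧ ¬error) U EG (start ∧ error)]: least fixpoint, start Z0 = Sat(EG (start ∧ error)) = {Wait}, add states in Sat(¬start ∧ ¬error) with every successor in Z. Already a fixed point.
Sat(A[(¬start ∧ ¬error) U EG (start ∧ error)]) = {Wait}

{Wait}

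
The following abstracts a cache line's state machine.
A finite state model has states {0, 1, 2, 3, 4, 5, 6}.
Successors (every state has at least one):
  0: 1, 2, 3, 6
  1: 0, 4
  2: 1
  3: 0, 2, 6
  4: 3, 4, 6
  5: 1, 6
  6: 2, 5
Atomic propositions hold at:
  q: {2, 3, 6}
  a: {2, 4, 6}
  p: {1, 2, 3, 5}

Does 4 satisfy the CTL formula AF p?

No

AF p: least fixpoint, start Z0 = {1, 2, 3, 5}, add states with every successor in Z. Z1 = {1, 2, 3, 5, 6}; Z2 = {0, 1, 2, 3, 5, 6}; fixed.
Sat(AF p) = {0, 1, 2, 3, 5, 6}
4 ∉ Sat(AF p) = {0, 1, 2, 3, 5, 6}, so the formula does not hold at 4.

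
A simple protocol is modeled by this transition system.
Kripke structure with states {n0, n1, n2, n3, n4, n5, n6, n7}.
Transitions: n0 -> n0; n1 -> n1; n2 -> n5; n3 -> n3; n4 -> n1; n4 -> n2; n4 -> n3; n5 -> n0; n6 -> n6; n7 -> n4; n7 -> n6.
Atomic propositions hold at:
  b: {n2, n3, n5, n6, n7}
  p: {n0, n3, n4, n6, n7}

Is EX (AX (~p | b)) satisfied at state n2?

Sat(~p) = {n1, n2, n5}
Sat(~p | b) = {n1, n2, n3, n5, n6, n7}
Sat(AX (~p | b)) = {s : every successor in {n1, n2, n3, n5, n6, n7}} = {n1, n2, n3, n4, n6}
Sat(EX (AX (~p | b))) = {s : some successor in {n1, n2, n3, n4, n6}} = {n1, n3, n4, n6, n7}
n2 ∉ Sat(EX (AX (~p | b))) = {n1, n3, n4, n6, n7}, so the formula does not hold at n2.

No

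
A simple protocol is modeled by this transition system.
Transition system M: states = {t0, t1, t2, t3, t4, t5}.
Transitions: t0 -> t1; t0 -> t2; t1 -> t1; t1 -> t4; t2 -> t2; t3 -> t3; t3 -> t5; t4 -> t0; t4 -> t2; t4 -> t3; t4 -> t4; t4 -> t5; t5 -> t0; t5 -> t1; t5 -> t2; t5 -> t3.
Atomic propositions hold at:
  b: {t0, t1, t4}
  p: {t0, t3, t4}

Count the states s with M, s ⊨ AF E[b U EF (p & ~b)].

Sat(~b) = {t2, t3, t5}
Sat(p & ~b) = {t3}
EF (p & ~b): least fixpoint, start Z0 = {t3}, add states with some successor in Z. Z1 = {t3, t4, t5}; Z2 = {t1, t3, t4, t5}; Z3 = {t0, t1, t3, t4, t5}; fixed.
Sat(EF (p & ~b)) = {t0, t1, t3, t4, t5}
E[b U EF (p & ~b)]: least fixpoint, start Z0 = Sat(EF (p & ~b)) = {t0, t1, t3, t4, t5}, add states in Sat(b) with some successor in Z. Already a fixed point.
Sat(E[b U EF (p & ~b)]) = {t0, t1, t3, t4, t5}
AF E[b U EF (p & ~b)]: least fixpoint, start Z0 = {t0, t1, t3, t4, t5}, add states with every successor in Z. Already a fixed point.
Sat(AF E[b U EF (p & ~b)]) = {t0, t1, t3, t4, t5}
|Sat(AF E[b U EF (p & ~b)])| = |{t0, t1, t3, t4, t5}| = 5.

5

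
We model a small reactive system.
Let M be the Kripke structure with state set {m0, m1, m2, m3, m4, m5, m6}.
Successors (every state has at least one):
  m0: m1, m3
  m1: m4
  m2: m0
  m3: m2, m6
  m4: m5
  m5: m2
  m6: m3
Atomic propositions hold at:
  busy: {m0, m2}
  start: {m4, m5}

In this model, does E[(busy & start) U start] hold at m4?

Sat(busy & start) = ∅
E[(busy & start) U start]: least fixpoint, start Z0 = Sat(start) = {m4, m5}, add states in Sat(busy & start) with some successor in Z. Already a fixed point.
Sat(E[(busy & start) U start]) = {m4, m5}
m4 ∈ Sat(E[(busy & start) U start]) = {m4, m5}, so the formula holds at m4.

Yes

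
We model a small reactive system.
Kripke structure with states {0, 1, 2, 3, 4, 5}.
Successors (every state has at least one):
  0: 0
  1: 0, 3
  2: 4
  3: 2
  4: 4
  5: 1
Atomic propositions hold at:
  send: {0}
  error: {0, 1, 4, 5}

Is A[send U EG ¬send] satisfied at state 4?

Sat(¬send) = {1, 2, 3, 4, 5}
EG ¬send: greatest fixpoint, start Z0 = {1, 2, 3, 4, 5}, keep only states in Sat with some successor in Z. Already a fixed point.
Sat(EG ¬send) = {1, 2, 3, 4, 5}
A[send U EG ¬send]: least fixpoint, start Z0 = Sat(EG ¬send) = {1, 2, 3, 4, 5}, add states in Sat(send) with every successor in Z. Already a fixed point.
Sat(A[send U EG ¬send]) = {1, 2, 3, 4, 5}
4 ∈ Sat(A[send U EG ¬send]) = {1, 2, 3, 4, 5}, so the formula holds at 4.

Yes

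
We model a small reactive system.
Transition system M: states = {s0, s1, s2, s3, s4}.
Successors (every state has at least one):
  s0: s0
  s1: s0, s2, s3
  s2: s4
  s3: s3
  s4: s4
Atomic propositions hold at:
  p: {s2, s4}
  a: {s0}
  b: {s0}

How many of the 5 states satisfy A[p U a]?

A[p U a]: least fixpoint, start Z0 = Sat(a) = {s0}, add states in Sat(p) with every successor in Z. Already a fixed point.
Sat(A[p U a]) = {s0}
|Sat(A[p U a])| = |{s0}| = 1.

1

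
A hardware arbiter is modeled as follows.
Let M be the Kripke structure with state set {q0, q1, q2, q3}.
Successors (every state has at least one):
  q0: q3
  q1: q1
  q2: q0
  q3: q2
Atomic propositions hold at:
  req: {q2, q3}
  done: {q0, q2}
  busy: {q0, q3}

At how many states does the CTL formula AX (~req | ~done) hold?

Sat(~req) = {q0, q1}
Sat(~done) = {q1, q3}
Sat(~req | ~done) = {q0, q1, q3}
Sat(AX (~req | ~done)) = {s : every successor in {q0, q1, q3}} = {q0, q1, q2}
|Sat(AX (~req | ~done))| = |{q0, q1, q2}| = 3.

3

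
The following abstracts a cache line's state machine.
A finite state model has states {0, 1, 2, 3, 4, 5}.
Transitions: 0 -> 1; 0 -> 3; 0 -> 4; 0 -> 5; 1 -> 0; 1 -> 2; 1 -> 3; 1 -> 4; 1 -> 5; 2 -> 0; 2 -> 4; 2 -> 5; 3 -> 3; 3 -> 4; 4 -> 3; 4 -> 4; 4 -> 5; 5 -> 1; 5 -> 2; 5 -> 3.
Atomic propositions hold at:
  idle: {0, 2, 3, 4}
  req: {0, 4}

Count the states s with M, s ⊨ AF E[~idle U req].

Sat(~idle) = {1, 5}
E[~idle U req]: least fixpoint, start Z0 = Sat(req) = {0, 4}, add states in Sat(~idle) with some successor in Z. Z1 = {0, 1, 4}; Z2 = {0, 1, 4, 5}; fixed.
Sat(E[~idle U req]) = {0, 1, 4, 5}
AF E[~idle U req]: least fixpoint, start Z0 = {0, 1, 4, 5}, add states with every successor in Z. Z1 = {0, 1, 2, 4, 5}; fixed.
Sat(AF E[~idle U req]) = {0, 1, 2, 4, 5}
|Sat(AF E[~idle U req])| = |{0, 1, 2, 4, 5}| = 5.

5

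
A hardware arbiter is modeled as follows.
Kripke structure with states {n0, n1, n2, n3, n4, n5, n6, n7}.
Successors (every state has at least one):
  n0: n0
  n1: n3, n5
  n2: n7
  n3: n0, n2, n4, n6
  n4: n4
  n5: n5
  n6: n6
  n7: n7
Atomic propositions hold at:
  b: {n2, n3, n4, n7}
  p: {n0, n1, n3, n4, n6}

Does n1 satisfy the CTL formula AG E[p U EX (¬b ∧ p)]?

No

Sat(¬b) = {n0, n1, n5, n6}
Sat(¬b ∧ p) = {n0, n1, n6}
Sat(EX (¬b ∧ p)) = {s : some successor in {n0, n1, n6}} = {n0, n3, n6}
E[p U EX (¬b ∧ p)]: least fixpoint, start Z0 = Sat(EX (¬b ∧ p)) = {n0, n3, n6}, add states in Sat(p) with some successor in Z. Z1 = {n0, n1, n3, n6}; fixed.
Sat(E[p U EX (¬b ∧ p)]) = {n0, n1, n3, n6}
AG E[p U EX (¬b ∧ p)]: greatest fixpoint, start Z0 = {n0, n1, n3, n6}, keep only states in Sat with every successor in Z. Z1 = {n0, n6}; fixed.
Sat(AG E[p U EX (¬b ∧ p)]) = {n0, n6}
n1 ∉ Sat(AG E[p U EX (¬b ∧ p)]) = {n0, n6}, so the formula does not hold at n1.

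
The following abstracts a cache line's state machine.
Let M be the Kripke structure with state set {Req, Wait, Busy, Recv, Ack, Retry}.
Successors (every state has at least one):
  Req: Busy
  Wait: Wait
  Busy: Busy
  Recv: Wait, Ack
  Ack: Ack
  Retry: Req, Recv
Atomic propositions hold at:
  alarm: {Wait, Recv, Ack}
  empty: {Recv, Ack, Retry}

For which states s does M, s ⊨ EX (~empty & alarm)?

{Wait, Recv}

Sat(~empty) = {Req, Wait, Busy}
Sat(~empty & alarm) = {Wait}
Sat(EX (~empty & alarm)) = {s : some successor in {Wait}} = {Wait, Recv}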